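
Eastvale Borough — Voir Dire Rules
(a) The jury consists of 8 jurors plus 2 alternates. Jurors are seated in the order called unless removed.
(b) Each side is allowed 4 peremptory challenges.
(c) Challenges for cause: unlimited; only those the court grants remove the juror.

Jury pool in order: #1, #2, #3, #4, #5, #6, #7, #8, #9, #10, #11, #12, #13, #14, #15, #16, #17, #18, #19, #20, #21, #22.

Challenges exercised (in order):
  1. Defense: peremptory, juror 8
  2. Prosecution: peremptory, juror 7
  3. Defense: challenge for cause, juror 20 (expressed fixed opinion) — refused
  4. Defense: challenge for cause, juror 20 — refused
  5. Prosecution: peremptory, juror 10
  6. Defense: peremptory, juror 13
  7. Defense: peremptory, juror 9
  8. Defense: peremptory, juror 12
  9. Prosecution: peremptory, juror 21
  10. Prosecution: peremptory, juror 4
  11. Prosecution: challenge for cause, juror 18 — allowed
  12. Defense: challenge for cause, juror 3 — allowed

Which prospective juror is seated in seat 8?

16

Removed: #3, #4, #7, #8, #9, #10, #12, #13, #18, #21. (#20 stays — for-cause denied.)
Seating in order: seats 1–8 → #1, #2, #5, #6, #11, #14, #15, #16; alternates → #17, #19.
So seat 8 is #16.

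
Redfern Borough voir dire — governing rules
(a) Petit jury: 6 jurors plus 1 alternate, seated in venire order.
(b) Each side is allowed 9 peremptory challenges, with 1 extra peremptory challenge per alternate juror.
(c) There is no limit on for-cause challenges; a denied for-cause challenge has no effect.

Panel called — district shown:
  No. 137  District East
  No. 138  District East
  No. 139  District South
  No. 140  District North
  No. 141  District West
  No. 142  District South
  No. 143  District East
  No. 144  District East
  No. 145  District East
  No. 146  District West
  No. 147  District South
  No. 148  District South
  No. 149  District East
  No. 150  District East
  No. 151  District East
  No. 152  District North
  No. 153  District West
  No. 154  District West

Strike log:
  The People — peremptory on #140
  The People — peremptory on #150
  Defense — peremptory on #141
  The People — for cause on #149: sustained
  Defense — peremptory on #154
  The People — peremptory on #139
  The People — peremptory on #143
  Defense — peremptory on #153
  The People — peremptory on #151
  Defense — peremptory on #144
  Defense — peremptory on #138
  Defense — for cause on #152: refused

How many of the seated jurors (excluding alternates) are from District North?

Removed: #138, #139, #140, #141, #143, #144, #149, #150, #151, #153, #154.
Seated jurors 1–6: #137, #142, #145, #146, #147, #148 (alternates #152 not counted).
None of those are in District North → 0.

0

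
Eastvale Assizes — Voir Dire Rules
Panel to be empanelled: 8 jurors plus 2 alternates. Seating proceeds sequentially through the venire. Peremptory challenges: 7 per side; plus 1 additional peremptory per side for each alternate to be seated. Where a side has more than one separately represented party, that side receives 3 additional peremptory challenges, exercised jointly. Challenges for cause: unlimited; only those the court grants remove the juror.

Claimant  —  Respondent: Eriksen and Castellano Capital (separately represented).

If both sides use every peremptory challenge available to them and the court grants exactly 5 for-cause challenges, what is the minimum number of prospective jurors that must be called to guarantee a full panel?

Seats to fill: 8 + 2 alternates = 10.
Peremptories — Claimant: 7 + 1×2 = 9; Respondent: 7 + 1×2 + 3 = 12; total 21.
For-cause removals: 5.
Minimum venire: 10 + 21 + 5 = 36.

36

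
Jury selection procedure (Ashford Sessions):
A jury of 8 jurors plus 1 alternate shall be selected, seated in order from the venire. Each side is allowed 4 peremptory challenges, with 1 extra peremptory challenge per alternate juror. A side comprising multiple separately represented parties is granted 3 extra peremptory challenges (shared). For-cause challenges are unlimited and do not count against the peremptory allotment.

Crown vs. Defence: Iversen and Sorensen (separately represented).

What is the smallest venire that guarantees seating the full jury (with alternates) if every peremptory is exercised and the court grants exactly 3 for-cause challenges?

25

Seats to fill: 8 + 1 alternates = 9.
Peremptories — Crown: 4 + 1×1 = 5; Defence: 4 + 1×1 + 3 = 8; total 13.
For-cause removals: 3.
Minimum venire: 9 + 13 + 3 = 25.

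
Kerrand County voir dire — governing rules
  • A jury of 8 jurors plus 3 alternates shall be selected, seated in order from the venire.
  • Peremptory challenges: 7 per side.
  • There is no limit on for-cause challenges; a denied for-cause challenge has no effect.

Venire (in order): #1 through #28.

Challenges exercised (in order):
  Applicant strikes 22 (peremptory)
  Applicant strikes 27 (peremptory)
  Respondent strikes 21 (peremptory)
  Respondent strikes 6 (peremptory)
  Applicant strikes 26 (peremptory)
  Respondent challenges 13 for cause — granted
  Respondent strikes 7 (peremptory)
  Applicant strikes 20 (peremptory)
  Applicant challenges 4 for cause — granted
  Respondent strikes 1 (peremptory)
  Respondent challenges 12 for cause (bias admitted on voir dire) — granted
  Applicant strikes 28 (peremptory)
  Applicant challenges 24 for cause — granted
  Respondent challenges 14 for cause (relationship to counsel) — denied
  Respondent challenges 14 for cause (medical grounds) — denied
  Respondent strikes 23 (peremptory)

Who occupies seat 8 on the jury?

Removed: #1, #4, #6, #7, #12, #13, #20, #21, #22, #23, #24, #26, #27, #28. (#14 stays — for-cause denied.)
Seating in order: seats 1–8 → #2, #3, #5, #8, #9, #10, #11, #14; alternates → #15, #16, #17.
So seat 8 is #14.

14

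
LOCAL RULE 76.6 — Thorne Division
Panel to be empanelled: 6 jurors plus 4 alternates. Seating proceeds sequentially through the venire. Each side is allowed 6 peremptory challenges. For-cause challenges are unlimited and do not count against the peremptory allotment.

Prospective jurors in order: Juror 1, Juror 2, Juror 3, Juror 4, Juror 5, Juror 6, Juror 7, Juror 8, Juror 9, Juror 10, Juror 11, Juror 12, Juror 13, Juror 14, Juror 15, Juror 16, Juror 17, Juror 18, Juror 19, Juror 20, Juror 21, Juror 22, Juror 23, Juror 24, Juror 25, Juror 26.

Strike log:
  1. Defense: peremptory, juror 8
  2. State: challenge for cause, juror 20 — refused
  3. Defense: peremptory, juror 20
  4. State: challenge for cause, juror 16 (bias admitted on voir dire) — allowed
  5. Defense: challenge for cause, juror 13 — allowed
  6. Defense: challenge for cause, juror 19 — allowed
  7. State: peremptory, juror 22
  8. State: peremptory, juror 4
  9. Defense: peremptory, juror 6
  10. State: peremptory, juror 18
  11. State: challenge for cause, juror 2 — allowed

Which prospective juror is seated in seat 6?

Removed: #2, #4, #6, #8, #13, #16, #18, #19, #20, #22.
Filling seats in venire order through position 6: #1, #3, #5, #7, #9, #10.
So seat 6 is #10.

10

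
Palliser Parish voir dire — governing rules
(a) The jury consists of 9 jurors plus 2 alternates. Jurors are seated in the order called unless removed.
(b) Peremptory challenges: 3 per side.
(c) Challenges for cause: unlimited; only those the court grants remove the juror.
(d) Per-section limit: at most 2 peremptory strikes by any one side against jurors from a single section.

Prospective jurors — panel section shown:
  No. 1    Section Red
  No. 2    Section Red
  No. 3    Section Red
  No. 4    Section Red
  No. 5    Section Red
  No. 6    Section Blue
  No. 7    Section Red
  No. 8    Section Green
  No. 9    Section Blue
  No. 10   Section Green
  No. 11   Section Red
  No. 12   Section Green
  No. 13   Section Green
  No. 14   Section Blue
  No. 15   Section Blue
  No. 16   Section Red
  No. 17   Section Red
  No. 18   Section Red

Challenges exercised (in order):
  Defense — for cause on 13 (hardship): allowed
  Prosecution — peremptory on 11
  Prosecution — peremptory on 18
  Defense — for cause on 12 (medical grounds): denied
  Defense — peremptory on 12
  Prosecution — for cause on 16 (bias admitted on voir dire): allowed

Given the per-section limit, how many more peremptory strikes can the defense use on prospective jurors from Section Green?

1

Defense peremptories so far: #12 — 1 of 3 used, 2 left overall.
Against Section Green: #12 — 1 used; per-section cap 2 leaves 1.
Binding limit: min(2, 1) = 1.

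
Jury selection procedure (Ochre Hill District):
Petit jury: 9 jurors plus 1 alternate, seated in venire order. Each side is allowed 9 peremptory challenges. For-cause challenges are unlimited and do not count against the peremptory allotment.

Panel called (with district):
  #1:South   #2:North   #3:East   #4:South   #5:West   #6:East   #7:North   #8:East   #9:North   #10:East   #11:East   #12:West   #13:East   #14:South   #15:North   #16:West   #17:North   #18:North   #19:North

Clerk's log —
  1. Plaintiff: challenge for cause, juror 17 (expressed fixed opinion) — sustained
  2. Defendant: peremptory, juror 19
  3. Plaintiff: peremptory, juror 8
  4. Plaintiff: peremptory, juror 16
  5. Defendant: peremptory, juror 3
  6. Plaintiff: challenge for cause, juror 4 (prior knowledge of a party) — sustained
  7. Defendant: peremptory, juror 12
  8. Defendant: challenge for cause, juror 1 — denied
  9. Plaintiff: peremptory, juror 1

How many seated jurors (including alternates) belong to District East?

4

Removed: #1, #3, #4, #8, #12, #16, #17, #19.
Seated (10 incl. alternates): #2, #5, #6, #7, #9, #10, #11, #13, #14, #15.
Of those, in District East: #6, #10, #11, #13 → 4.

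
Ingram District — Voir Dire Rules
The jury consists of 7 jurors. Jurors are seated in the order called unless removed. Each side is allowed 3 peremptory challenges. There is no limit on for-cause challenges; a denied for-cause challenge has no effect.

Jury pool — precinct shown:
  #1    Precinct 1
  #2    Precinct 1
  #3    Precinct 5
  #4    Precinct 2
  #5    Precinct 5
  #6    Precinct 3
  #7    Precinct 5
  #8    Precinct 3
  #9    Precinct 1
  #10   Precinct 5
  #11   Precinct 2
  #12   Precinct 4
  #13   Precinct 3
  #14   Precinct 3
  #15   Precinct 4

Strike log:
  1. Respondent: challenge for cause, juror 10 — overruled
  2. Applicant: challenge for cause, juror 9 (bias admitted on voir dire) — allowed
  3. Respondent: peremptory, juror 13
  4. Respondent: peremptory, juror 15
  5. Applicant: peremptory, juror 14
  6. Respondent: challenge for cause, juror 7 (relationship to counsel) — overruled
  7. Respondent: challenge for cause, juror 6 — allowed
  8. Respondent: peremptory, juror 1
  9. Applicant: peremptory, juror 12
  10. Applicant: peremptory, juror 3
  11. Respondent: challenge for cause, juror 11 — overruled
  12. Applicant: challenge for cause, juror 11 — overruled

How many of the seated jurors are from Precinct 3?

Removed: #1, #3, #6, #9, #12, #13, #14, #15.
Seated jurors 1–7: #2, #4, #5, #7, #8, #10, #11.
Of those, in Precinct 3: #8 → 1.

1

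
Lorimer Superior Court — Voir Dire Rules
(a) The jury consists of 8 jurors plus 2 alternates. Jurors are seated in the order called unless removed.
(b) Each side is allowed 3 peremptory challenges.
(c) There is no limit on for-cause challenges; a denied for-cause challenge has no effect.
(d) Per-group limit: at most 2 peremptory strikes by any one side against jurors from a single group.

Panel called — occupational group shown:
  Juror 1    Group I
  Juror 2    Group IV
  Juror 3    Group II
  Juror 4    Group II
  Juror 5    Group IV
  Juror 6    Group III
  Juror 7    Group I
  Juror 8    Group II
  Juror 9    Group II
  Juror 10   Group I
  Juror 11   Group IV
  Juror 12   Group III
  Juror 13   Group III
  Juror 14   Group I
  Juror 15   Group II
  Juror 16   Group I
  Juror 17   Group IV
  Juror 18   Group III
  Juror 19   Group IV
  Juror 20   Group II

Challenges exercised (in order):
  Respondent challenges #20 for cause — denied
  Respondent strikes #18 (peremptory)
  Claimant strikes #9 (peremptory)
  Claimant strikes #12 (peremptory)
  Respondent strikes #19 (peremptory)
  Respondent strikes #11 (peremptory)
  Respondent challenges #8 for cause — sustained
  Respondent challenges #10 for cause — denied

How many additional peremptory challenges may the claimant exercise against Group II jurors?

Claimant peremptories so far: #9, #12 — 2 of 3 used, 1 left overall.
Against Group II: #9 — 1 used; per-group cap 2 leaves 1.
Binding limit: min(1, 1) = 1.

1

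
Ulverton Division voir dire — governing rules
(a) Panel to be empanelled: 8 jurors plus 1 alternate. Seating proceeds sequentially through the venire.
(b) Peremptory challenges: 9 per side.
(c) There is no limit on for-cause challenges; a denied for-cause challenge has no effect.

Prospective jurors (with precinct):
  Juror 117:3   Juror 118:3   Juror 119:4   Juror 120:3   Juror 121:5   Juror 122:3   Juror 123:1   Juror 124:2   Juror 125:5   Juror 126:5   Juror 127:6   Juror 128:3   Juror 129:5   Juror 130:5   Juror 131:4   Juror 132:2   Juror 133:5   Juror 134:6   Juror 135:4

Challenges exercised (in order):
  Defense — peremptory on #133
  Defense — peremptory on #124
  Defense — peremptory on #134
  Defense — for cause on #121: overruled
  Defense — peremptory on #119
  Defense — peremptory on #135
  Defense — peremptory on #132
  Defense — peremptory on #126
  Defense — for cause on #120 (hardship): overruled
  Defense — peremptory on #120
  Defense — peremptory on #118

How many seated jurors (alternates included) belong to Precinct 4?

Removed: #118, #119, #120, #124, #126, #132, #133, #134, #135.
Seated (9 incl. alternates): #117, #121, #122, #123, #125, #127, #128, #129, #130.
None of those are in Precinct 4 → 0.

0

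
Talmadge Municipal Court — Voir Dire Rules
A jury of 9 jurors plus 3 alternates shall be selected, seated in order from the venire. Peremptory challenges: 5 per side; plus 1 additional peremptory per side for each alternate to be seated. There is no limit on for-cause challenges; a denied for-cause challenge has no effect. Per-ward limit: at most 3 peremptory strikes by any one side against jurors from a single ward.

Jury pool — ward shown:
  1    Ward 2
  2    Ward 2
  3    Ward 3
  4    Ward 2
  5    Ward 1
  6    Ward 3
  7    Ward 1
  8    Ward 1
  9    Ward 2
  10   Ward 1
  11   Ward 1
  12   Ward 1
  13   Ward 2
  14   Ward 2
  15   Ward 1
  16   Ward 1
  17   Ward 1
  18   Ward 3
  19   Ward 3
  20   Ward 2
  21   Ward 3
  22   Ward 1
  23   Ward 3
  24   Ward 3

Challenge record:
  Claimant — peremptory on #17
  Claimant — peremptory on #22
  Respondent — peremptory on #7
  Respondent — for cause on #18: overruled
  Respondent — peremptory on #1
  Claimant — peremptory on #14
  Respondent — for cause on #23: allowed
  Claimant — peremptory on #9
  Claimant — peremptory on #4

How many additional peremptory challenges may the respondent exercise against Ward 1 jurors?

2

Respondent peremptories so far: #7, #1 — 2 of 8 used, 6 left overall.
Against Ward 1: #7 — 1 used; per-ward cap 3 leaves 2.
Binding limit: min(6, 2) = 2.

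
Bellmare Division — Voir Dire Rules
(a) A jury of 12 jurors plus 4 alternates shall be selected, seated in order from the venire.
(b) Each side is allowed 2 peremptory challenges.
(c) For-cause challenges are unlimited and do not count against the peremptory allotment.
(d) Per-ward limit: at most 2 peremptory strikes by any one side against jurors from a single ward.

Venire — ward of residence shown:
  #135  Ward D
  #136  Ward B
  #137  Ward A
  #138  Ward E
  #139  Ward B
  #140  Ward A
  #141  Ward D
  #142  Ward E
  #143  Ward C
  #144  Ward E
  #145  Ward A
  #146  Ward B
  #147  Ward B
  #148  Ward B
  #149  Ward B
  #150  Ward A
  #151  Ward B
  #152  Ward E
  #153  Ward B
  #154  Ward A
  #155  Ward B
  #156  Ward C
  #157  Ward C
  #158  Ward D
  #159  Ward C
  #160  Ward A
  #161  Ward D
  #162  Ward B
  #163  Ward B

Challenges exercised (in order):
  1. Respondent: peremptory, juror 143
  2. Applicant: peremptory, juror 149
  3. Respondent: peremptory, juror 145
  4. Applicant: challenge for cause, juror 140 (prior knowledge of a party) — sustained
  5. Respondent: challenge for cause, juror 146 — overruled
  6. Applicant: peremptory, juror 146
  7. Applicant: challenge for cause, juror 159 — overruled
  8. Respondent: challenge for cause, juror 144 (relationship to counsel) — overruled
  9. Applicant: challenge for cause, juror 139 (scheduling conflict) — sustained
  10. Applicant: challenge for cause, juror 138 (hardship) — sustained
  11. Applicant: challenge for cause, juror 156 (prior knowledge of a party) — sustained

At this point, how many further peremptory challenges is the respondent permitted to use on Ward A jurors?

0

Respondent peremptories so far: #143, #145 — 2 of 2 used, 0 left overall.
Against Ward A: #145 — 1 used; per-ward cap 2 leaves 1.
Binding limit: min(0, 1) = 0.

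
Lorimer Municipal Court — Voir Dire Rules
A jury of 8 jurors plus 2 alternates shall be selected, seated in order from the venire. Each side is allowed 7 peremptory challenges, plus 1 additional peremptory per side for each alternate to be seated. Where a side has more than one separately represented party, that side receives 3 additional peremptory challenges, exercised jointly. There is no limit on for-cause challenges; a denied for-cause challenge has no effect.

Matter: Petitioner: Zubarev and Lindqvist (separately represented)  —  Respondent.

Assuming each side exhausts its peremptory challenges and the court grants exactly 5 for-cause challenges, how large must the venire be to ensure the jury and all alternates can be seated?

Seats to fill: 8 + 2 alternates = 10.
Peremptories — Petitioner: 7 + 1×2 + 3 = 12; Respondent: 7 + 1×2 = 9; total 21.
For-cause removals: 5.
Minimum venire: 10 + 21 + 5 = 36.

36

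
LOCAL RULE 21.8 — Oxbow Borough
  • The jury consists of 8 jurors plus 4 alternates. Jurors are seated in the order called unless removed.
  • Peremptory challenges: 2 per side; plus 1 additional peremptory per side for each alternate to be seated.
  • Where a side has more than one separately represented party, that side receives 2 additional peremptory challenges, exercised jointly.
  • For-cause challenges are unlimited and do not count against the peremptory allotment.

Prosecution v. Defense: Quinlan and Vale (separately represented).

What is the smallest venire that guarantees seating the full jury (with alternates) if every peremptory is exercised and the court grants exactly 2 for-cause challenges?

28

Seats to fill: 8 + 4 alternates = 12.
Peremptories — Prosecution: 2 + 1×4 = 6; Defense: 2 + 1×4 + 2 = 8; total 14.
For-cause removals: 2.
Minimum venire: 12 + 14 + 2 = 28.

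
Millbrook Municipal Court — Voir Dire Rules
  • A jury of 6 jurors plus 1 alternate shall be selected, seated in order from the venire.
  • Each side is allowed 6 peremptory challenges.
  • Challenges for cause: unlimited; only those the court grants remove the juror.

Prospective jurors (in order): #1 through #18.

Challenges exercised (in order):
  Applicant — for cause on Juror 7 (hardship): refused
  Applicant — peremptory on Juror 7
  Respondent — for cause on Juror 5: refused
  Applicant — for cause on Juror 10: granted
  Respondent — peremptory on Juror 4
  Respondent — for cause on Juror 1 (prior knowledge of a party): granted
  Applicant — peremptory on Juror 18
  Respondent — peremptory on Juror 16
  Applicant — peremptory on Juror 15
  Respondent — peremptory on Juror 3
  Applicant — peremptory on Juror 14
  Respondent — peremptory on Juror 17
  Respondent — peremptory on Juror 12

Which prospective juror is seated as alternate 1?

Removed: #1, #3, #4, #7, #10, #12, #14, #15, #16, #17, #18. (#5 stays — for-cause denied.)
Seating in order: seats 1–6 → #2, #5, #6, #8, #9, #11; alternates → #13.
So alternate 1 is #13.

13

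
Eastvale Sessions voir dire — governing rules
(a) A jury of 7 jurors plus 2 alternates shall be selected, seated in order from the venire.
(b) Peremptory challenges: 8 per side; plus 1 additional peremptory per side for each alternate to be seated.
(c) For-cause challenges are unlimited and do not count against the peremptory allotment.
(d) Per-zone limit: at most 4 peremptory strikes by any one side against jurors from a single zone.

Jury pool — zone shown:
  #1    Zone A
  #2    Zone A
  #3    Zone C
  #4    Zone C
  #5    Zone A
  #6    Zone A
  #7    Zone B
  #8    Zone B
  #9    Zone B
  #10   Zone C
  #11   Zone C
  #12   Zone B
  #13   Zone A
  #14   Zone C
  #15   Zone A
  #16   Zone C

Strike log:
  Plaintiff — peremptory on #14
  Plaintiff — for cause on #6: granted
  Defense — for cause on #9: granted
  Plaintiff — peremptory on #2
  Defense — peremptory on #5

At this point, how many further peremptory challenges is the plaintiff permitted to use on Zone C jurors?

Plaintiff peremptories so far: #14, #2 — 2 of 10 used, 8 left overall.
Against Zone C: #14 — 1 used; per-zone cap 4 leaves 3.
Binding limit: min(8, 3) = 3.

3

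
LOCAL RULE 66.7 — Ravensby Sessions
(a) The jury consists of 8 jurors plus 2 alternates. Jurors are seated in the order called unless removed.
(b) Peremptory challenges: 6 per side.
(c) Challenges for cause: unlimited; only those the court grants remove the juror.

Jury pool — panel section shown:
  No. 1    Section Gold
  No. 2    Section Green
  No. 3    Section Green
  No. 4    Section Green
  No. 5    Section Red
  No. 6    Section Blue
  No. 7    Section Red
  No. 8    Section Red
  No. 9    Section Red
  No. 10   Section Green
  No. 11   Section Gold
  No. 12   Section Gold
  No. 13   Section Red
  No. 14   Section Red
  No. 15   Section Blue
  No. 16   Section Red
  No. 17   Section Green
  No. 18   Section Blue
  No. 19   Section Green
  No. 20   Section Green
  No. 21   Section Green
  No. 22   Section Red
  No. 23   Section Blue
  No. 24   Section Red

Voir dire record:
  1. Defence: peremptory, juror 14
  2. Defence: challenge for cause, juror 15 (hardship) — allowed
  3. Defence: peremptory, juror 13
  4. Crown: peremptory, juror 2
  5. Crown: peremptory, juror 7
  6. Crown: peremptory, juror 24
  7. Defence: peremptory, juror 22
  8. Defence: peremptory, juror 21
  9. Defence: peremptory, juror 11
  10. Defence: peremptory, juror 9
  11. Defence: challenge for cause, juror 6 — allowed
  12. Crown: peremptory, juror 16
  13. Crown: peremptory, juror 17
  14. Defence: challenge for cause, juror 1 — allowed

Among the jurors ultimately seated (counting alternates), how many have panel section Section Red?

2

Removed: #1, #2, #6, #7, #9, #11, #13, #14, #15, #16, #17, #21, #22, #24.
Seated (10 incl. alternates): #3, #4, #5, #8, #10, #12, #18, #19, #20, #23.
Of those, in Section Red: #5, #8 → 2.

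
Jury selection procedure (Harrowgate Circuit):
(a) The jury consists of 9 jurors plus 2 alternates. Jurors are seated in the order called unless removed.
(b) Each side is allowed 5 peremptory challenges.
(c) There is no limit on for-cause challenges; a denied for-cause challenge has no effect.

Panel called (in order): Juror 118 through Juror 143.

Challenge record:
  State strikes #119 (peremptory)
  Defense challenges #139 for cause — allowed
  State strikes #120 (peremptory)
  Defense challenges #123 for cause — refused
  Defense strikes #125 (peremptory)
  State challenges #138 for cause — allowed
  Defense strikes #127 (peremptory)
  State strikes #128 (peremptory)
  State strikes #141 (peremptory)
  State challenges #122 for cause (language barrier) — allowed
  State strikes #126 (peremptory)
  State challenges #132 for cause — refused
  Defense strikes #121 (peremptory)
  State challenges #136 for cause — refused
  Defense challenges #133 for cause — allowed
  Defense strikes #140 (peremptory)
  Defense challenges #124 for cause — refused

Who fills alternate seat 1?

Removed: #119, #120, #121, #122, #125, #126, #127, #128, #133, #138, #139, #140, #141. (#123, #124, #132, #136 stay — for-cause denied.)
Seating in order: seats 1–9 → #118, #123, #124, #129, #130, #131, #132, #134, #135; alternates → #136, #137.
So alternate 1 is #136.

136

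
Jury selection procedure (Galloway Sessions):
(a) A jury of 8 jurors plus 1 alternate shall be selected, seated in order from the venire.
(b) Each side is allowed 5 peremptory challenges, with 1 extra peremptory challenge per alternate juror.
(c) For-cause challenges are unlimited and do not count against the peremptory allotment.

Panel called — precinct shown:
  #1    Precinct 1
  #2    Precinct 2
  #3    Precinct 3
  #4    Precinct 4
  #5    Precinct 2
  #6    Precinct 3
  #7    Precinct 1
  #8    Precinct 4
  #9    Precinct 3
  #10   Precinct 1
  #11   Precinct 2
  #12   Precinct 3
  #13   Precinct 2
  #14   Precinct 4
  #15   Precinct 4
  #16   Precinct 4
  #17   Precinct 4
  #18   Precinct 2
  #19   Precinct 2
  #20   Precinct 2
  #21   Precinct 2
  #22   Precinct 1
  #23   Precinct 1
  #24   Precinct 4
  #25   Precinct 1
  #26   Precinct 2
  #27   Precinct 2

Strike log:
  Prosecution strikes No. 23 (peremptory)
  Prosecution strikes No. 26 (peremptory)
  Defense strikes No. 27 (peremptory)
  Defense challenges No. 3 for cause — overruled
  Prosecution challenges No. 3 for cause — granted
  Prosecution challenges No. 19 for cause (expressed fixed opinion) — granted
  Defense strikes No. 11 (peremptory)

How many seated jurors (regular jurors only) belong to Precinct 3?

Removed: #3, #11, #19, #23, #26, #27.
Seated jurors 1–8: #1, #2, #4, #5, #6, #7, #8, #9 (alternates #10 not counted).
Of those, in Precinct 3: #6, #9 → 2.

2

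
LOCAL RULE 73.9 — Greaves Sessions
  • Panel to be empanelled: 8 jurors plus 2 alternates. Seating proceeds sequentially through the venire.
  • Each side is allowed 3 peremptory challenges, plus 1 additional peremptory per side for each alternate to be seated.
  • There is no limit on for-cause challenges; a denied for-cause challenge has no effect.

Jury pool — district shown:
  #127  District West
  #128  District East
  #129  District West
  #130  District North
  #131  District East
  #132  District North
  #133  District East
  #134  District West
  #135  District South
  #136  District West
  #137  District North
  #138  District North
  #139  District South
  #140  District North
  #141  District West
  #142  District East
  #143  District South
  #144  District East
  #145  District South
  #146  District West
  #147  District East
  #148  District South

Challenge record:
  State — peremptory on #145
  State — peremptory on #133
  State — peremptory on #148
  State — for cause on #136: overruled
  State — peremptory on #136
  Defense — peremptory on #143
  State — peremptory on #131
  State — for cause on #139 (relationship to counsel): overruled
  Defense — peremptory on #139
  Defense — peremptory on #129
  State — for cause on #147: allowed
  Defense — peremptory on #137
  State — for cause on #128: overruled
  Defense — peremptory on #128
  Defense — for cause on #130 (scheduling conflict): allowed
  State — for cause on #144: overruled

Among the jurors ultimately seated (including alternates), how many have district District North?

Removed: #128, #129, #130, #131, #133, #136, #137, #139, #143, #145, #147, #148.
Seated (10 incl. alternates): #127, #132, #134, #135, #138, #140, #141, #142, #144, #146.
Of those, in District North: #132, #138, #140 → 3.

3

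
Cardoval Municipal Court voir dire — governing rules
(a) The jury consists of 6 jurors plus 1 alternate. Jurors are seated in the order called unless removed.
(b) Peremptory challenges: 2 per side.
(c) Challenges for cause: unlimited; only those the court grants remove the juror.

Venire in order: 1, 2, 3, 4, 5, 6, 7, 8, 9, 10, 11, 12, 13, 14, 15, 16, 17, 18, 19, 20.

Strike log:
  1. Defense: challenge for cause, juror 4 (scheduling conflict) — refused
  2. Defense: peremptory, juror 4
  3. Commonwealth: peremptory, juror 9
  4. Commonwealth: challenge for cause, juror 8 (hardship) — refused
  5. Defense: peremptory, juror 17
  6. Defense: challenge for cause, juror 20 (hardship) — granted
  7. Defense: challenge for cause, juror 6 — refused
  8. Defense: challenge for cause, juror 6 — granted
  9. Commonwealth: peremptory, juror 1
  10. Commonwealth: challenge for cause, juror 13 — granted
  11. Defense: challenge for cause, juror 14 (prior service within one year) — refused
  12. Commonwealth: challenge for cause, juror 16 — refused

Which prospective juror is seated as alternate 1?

Removed: #1, #4, #6, #9, #13, #17, #20. (#8, #14, #16 stay — for-cause denied.)
Filling seats in venire order through position 7: #2, #3, #5, #7, #8, #10, #11.
So alternate 1 is #11.

11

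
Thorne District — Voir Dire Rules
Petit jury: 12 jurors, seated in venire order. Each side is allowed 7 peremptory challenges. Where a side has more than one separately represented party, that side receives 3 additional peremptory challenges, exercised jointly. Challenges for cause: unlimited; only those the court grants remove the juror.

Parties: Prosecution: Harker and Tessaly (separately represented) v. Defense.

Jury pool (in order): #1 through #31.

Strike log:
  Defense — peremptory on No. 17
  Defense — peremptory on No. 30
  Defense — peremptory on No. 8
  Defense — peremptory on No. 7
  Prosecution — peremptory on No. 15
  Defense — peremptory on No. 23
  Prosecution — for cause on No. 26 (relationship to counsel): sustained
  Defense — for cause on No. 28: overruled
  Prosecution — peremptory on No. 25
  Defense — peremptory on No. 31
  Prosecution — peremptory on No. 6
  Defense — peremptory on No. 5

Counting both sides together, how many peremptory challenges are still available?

7

Prosecution allotment: 7 base + 3 multi-party = 10. Defense allotment: 7.
Prosecution peremptories used: #15, #25, #6 — 3 (the for-cause on #26 doesn't count).
Defense peremptories used: #17, #30, #8, #7, #23, #31, #5 — 7 (the for-cause on #28 doesn't count).
Remaining: (10 − 3) + (7 − 7) = 7.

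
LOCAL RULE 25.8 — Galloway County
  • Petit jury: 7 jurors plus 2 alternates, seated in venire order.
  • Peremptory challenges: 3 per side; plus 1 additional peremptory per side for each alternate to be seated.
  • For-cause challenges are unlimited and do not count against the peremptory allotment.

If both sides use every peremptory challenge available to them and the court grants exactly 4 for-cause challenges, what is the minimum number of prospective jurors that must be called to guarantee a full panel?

Seats to fill: 7 + 2 alternates = 9.
Peremptories: 3 + 1×2 = 5 per side × 2 sides = 10.
For-cause removals: 4.
Minimum venire: 9 + 10 + 4 = 23.

23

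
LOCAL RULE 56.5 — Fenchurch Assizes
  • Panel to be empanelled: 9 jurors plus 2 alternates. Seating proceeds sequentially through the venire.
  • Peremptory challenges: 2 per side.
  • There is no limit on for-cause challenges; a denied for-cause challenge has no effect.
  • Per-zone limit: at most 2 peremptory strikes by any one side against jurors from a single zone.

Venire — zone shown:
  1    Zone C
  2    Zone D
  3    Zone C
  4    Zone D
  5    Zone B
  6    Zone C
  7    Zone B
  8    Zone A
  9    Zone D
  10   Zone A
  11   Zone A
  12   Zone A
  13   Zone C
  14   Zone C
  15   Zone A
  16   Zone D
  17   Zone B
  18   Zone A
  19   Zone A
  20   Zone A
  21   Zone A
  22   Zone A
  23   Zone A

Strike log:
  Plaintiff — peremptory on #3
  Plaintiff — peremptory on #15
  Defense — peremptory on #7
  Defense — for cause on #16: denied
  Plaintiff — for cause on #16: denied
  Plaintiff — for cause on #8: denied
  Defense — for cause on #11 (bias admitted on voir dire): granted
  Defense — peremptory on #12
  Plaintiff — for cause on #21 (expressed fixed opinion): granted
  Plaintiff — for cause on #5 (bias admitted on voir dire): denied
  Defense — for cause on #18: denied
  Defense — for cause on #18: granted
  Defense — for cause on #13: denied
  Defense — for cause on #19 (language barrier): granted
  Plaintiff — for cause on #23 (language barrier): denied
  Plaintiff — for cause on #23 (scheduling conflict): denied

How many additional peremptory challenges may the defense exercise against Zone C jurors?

0

Defense peremptories so far: #7, #12 — 2 of 2 used, 0 left overall.
Against Zone C: none yet — per-zone cap 2 leaves 2.
Binding limit: min(0, 2) = 0.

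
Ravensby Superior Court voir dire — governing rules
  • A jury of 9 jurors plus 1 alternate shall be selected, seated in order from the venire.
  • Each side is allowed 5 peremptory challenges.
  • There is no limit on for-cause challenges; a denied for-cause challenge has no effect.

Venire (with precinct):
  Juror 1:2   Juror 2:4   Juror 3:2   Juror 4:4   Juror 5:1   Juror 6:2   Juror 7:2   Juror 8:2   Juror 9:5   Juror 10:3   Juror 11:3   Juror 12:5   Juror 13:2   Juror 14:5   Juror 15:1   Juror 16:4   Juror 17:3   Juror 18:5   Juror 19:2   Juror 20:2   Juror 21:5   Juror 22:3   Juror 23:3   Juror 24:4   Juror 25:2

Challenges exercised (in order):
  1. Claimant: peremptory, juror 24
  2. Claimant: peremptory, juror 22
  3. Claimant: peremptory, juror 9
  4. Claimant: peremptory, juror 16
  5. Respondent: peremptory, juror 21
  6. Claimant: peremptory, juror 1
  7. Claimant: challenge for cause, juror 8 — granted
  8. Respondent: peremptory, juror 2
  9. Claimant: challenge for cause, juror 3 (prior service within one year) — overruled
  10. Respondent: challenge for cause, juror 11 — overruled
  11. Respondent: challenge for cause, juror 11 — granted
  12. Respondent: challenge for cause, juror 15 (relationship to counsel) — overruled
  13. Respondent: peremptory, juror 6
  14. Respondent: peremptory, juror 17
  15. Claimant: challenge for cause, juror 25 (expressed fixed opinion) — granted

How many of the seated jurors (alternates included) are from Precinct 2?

Removed: #1, #2, #6, #8, #9, #11, #16, #17, #21, #22, #24, #25.
Seated (10 incl. alternates): #3, #4, #5, #7, #10, #12, #13, #14, #15, #18.
Of those, in Precinct 2: #3, #7, #13 → 3.

3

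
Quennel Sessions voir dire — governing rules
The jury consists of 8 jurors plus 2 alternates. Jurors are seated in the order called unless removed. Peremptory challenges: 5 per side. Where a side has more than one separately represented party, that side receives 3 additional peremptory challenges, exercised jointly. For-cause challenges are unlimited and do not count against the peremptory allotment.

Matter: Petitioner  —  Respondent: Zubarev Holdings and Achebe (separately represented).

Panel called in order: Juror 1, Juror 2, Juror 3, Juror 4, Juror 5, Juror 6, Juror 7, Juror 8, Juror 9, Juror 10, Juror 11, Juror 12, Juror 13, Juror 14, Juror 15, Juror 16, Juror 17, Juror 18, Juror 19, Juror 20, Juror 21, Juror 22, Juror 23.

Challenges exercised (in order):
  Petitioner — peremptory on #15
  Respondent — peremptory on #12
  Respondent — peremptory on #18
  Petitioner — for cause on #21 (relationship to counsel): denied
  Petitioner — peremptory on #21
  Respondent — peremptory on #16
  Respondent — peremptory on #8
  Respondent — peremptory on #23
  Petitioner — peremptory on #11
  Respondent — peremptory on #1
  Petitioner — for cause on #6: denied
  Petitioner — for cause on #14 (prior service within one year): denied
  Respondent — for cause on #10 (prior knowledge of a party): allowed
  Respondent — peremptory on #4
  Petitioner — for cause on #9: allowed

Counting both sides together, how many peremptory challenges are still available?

3

Petitioner allotment: 5. Respondent allotment: 5 base + 3 multi-party = 8.
Petitioner peremptories used: #15, #21, #11 — 3 (for-cause on #21, #6, #14, #9 don't count).
Respondent peremptories used: #12, #18, #16, #8, #23, #1, #4 — 7 (the for-cause on #10 doesn't count).
Remaining: (5 − 3) + (8 − 7) = 3.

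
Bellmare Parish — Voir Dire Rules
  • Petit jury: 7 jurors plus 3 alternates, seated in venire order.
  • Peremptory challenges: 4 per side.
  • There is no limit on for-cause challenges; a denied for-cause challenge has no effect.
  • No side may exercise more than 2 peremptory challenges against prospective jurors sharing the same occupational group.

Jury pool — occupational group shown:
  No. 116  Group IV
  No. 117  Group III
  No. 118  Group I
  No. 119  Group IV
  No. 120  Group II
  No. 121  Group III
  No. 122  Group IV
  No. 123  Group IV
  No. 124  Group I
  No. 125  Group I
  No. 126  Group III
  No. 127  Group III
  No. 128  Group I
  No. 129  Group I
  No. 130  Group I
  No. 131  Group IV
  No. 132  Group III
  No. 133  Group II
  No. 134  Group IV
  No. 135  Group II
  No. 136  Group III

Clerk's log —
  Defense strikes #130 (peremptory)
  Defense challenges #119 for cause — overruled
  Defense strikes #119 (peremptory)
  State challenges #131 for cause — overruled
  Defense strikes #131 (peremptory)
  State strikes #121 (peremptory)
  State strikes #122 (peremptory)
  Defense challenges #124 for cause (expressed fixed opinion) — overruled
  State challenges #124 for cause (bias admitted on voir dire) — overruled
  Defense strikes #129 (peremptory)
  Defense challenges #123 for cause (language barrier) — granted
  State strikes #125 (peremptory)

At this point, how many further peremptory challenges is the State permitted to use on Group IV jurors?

1

State peremptories so far: #121, #122, #125 — 3 of 4 used, 1 left overall.
Against Group IV: #122 — 1 used; per-group cap 2 leaves 1.
Binding limit: min(1, 1) = 1.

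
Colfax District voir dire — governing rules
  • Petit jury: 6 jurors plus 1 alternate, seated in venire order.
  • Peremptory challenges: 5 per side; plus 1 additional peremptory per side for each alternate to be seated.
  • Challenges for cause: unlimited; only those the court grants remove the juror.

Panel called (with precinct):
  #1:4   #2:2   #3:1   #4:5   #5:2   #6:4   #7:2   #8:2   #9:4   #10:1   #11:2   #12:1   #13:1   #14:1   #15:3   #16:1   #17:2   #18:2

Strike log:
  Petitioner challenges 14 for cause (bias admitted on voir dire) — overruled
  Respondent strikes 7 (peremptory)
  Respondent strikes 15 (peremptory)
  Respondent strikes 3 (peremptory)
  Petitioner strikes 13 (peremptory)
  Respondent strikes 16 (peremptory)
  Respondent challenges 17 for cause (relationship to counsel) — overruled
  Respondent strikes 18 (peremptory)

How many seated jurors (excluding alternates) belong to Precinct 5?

1

Removed: #3, #7, #13, #15, #16, #18.
Seated jurors 1–6: #1, #2, #4, #5, #6, #8 (alternates #9 not counted).
Of those, in Precinct 5: #4 → 1.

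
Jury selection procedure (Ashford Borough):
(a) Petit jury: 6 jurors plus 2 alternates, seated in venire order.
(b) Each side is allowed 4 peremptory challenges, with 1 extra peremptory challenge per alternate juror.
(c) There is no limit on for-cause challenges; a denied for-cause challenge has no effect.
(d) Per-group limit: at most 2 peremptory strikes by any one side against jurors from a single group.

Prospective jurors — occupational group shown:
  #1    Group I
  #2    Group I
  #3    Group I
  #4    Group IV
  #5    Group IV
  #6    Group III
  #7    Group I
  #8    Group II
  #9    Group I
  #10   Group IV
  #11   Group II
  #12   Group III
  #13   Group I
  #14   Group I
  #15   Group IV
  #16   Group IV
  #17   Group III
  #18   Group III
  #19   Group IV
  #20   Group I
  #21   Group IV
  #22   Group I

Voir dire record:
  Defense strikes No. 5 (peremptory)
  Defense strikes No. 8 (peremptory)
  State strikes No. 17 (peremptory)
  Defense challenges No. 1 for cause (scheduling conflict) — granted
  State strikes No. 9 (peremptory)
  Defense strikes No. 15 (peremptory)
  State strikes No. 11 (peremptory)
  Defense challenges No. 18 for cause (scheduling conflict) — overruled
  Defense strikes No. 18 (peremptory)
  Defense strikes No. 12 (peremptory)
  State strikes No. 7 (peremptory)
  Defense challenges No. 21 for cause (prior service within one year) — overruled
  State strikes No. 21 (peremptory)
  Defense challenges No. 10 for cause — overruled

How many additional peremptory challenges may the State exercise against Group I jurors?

0

State peremptories so far: #17, #9, #11, #7, #21 — 5 of 6 used, 1 left overall.
Against Group I: #9, #7 — 2 used; per-group cap 2 leaves 0.
Binding limit: min(1, 0) = 0.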